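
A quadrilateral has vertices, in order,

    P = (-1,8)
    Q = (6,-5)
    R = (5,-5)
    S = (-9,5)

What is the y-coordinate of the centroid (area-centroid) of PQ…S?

190/81

Apply the surveyor's formula. First the cross-terms c_i = x_i·y_{i+1} − x_{i+1}·y_i:
  -43, -5, -20, -67  ⇒  2A = -135, A = -67.5.
Then Σ (y_i + y_{i+1})·c_i = -950, so ȳ = -950 / (6·(-67.5)) = 190/81.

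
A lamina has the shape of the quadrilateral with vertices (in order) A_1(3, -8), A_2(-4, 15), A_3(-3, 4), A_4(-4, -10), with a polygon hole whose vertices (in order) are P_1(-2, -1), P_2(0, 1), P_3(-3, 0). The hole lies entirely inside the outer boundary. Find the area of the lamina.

Outer boundary:
Cross-terms: 13, 29, 46, 62  ⇒  Σ = 150
Area = |Σ|/2 = 75.
Hole:
Apply the shoelace formula: 2A = Σ (x_i·y_{i+1} − x_{i+1}·y_i), indices taken mod 3.
Cross-terms: -2, 3, 3  ⇒  Σ = 4
Area = |Σ|/2 = 2.
Net area = 75 − 2 = 73.

73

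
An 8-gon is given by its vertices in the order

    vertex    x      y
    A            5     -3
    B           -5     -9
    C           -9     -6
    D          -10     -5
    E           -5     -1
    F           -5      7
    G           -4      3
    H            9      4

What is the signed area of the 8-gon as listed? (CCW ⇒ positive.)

Apply the shoelace (surveyor's) formula: 2A = Σ (x_i·y_{i+1} − x_{i+1}·y_i), indices taken mod 8.
Cross-terms: -60, -51, -15, -15, -40, 13, -43, -47  ⇒  Σ = -258
Signed area = Σ/2 = -129 (negative ⇒ clockwise traversal).

-129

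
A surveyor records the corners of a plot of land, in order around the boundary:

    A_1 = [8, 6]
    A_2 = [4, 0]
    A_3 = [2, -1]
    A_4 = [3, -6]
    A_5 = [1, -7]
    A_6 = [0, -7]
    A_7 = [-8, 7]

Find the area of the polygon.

Apply the shoelace formula: 2A = Σ (x_i·y_{i+1} − x_{i+1}·y_i), indices taken mod 7.
Σ = (-24) + (-4) + (-9) + (-15) + (-7) + (-56) + (-104) = -219
Area = |Σ|/2 = 109.5.

109.5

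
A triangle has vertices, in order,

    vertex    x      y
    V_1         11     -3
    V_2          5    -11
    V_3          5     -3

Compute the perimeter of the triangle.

24

|V_1V_2| = √((-6)² + (-8)²) = √100 = 10
|V_2V_3| = √((0)² + (8)²) = √64 = 8
|V_3V_1| = √((6)² + (0)²) = √36 = 6
Perimeter = 10 + 8 + 6 = 24.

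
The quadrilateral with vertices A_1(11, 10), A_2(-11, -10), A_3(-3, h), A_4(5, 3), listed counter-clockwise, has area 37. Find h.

-6

The doubled signed area Σ (x_i y_{i+1} − x_{i+1} y_i) is linear in h.
With h=0 it equals -22; the coefficient of h is -16 (from the two edges through A_3).
So -16·h + -22 = 2·37 = 74 ⇒ h = -6.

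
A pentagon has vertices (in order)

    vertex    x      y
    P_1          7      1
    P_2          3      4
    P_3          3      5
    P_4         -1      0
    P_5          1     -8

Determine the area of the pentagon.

49

P_1→P_2: (7)(4) − (3)(1) = 25
P_2→P_3: (3)(5) − (3)(4) = 3
P_3→P_4: (3)(0) − (-1)(5) = 5
P_4→P_5: (-1)(-8) − (1)(0) = 8
P_5→P_1: (1)(1) − (7)(-8) = 57
Σ = 98
Area = |Σ|/2 = 49.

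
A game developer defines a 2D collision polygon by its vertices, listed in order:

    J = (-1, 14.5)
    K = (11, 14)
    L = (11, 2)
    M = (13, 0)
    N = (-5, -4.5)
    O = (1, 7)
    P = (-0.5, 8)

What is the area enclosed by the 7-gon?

204.125

J→K: (-1)(14) − (11)(14.5) = -173.5
K→L: (11)(2) − (11)(14) = -132
L→M: (11)(0) − (13)(2) = -26
M→N: (13)(-4.5) − (-5)(0) = -58.5
N→O: (-5)(7) − (1)(-4.5) = -30.5
O→P: (1)(8) − (-0.5)(7) = 11.5
P→J: (-0.5)(14.5) − (-1)(8) = 0.75
Σ = -408.25
Area = |Σ|/2 = 204.125.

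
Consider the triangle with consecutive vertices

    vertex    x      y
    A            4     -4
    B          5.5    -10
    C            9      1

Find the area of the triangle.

Apply the shoelace (surveyor's) formula: 2A = Σ (x_i·y_{i+1} − x_{i+1}·y_i), indices taken mod 3.
A→B: (4)(-10) − (5.5)(-4) = -18
B→C: (5.5)(1) − (9)(-10) = 95.5
C→A: (9)(-4) − (4)(1) = -40
Σ = 37.5
Area = |Σ|/2 = 18.75.

18.75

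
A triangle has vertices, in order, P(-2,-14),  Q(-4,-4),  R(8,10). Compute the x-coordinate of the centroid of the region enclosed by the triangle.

Apply the shoelace formula. First the cross-terms c_i = x_i·y_{i+1} − x_{i+1}·y_i:
  -48, -8, -92  ⇒  2A = -148, A = -74.
Then Σ (x_i + x_{i+1})·c_i = -296, so x̄ = -296 / (6·(-74)) = 2/3.

2/3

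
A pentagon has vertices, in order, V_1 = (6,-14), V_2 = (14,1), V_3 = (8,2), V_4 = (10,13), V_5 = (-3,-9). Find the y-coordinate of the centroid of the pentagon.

Apply the shoelace (surveyor's) formula. First the cross-terms c_i = x_i·y_{i+1} − x_{i+1}·y_i:
  202, 20, 84, -51, 96  ⇒  2A = 351, A = 175.5.
Then Σ (y_i + y_{i+1})·c_i = -3718, so ȳ = -3718 / (6·175.5) = -286/81.

-286/81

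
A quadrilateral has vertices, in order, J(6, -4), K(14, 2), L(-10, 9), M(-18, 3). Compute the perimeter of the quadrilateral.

|JK| = √((8)² + (6)²) = √100 = 10
|KL| = √((-24)² + (7)²) = √625 = 25
|LM| = √((-8)² + (-6)²) = √100 = 10
|MJ| = √((24)² + (-7)²) = √625 = 25
Perimeter = 10 + 25 + 10 + 25 = 70.

70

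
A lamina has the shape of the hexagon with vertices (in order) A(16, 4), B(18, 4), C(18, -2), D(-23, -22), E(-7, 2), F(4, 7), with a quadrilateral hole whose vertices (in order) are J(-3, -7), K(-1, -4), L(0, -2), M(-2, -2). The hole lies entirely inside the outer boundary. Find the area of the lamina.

450

Outer boundary:
Σ = (-8) + (-108) + (-442) + (-200) + (-57) + (-96) = -911
Area = |Σ|/2 = 455.5.
Hole:
Cross-terms: 5, 2, -4, 8  ⇒  Σ = 11
Area = |Σ|/2 = 5.5.
Net area = 455.5 − 5.5 = 450.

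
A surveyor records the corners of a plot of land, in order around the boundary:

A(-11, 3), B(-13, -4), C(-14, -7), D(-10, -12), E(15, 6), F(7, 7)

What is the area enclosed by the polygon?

Σ = (83) + (35) + (98) + (120) + (63) + (98) = 497
Area = |Σ|/2 = 248.5.

248.5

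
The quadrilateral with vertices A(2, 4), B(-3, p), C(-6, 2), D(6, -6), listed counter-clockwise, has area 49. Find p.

The doubled signed area Σ (x_i y_{i+1} − x_{i+1} y_i) is linear in p.
With p=0 it equals 66; the coefficient of p is 8 (from the two edges through B).
So 8·p + 66 = 2·49 = 98 ⇒ p = 4.

4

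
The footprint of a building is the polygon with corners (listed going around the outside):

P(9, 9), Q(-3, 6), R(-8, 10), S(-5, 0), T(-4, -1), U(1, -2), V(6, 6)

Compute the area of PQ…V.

90.5

P→Q: (9)(6) − (-3)(9) = 81
Q→R: (-3)(10) − (-8)(6) = 18
R→S: (-8)(0) − (-5)(10) = 50
S→T: (-5)(-1) − (-4)(0) = 5
T→U: (-4)(-2) − (1)(-1) = 9
U→V: (1)(6) − (6)(-2) = 18
V→P: (6)(9) − (9)(6) = 0
Σ = 181
Area = |Σ|/2 = 90.5.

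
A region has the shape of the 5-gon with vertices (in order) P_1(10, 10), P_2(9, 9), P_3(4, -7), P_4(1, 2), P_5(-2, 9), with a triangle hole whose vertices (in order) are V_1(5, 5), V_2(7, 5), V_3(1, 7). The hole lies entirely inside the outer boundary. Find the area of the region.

88.5

Outer boundary:
Apply the shoelace formula: 2A = Σ (x_i·y_{i+1} − x_{i+1}·y_i), indices taken mod 5.
P_1→P_2: (10)(9) − (9)(10) = 0
P_2→P_3: (9)(-7) − (4)(9) = -99
P_3→P_4: (4)(2) − (1)(-7) = 15
P_4→P_5: (1)(9) − (-2)(2) = 13
P_5→P_1: (-2)(10) − (10)(9) = -110
Σ = -181
Area = |Σ|/2 = 90.5.
Hole:
Σ = (-10) + (44) + (-30) = 4
Area = |Σ|/2 = 2.
Net area = 90.5 − 2 = 88.5.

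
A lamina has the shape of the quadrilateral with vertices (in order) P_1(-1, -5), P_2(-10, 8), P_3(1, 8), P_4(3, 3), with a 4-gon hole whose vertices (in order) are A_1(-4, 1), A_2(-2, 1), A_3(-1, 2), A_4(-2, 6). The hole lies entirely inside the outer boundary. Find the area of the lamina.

82

Outer boundary:
Σ = (-58) + (-88) + (-21) + (-12) = -179
Area = |Σ|/2 = 89.5.
Hole:
A_1→A_2: (-4)(1) − (-2)(1) = -2
A_2→A_3: (-2)(2) − (-1)(1) = -3
A_3→A_4: (-1)(6) − (-2)(2) = -2
A_4→A_1: (-2)(1) − (-4)(6) = 22
Σ = 15
Area = |Σ|/2 = 7.5.
Net area = 89.5 − 7.5 = 82.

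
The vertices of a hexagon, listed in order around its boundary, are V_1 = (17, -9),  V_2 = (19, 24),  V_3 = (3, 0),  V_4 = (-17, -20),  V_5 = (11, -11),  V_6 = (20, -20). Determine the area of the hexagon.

507

Σ = (579) + (-72) + (-60) + (407) + (0) + (160) = 1014
Area = |Σ|/2 = 507.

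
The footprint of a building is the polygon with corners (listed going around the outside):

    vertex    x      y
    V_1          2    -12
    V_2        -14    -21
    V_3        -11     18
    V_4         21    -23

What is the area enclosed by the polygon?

512

V_1→V_2: (2)(-21) − (-14)(-12) = -210
V_2→V_3: (-14)(18) − (-11)(-21) = -483
V_3→V_4: (-11)(-23) − (21)(18) = -125
V_4→V_1: (21)(-12) − (2)(-23) = -206
Σ = -1024
Area = |Σ|/2 = 512.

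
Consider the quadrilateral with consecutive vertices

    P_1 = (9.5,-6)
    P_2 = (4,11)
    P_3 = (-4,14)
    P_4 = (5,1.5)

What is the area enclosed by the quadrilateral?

54.125

P_1→P_2: (9.5)(11) − (4)(-6) = 128.5
P_2→P_3: (4)(14) − (-4)(11) = 100
P_3→P_4: (-4)(1.5) − (5)(14) = -76
P_4→P_1: (5)(-6) − (9.5)(1.5) = -44.25
Σ = 108.25
Area = |Σ|/2 = 54.125.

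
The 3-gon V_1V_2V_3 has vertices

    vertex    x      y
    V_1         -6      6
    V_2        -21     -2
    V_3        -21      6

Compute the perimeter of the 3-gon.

|V_1V_2| = √((-15)² + (-8)²) = √289 = 17
|V_2V_3| = √((0)² + (8)²) = √64 = 8
|V_3V_1| = √((15)² + (0)²) = √225 = 15
Perimeter = 17 + 8 + 15 = 40.

40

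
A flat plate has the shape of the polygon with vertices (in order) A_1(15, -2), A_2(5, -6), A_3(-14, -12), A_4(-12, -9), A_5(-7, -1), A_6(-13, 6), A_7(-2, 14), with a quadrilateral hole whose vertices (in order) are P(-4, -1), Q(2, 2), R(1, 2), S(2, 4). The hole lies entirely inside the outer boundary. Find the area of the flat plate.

Outer boundary:
Apply the shoelace (surveyor's) formula: 2A = Σ (x_i·y_{i+1} − x_{i+1}·y_i), indices taken mod 7.
A_1→A_2: (15)(-6) − (5)(-2) = -80
A_2→A_3: (5)(-12) − (-14)(-6) = -144
A_3→A_4: (-14)(-9) − (-12)(-12) = -18
A_4→A_5: (-12)(-1) − (-7)(-9) = -51
A_5→A_6: (-7)(6) − (-13)(-1) = -55
A_6→A_7: (-13)(14) − (-2)(6) = -170
A_7→A_1: (-2)(-2) − (15)(14) = -206
Σ = -724
Area = |Σ|/2 = 362.
Hole:
Σ = (-6) + (2) + (0) + (14) = 10
Area = |Σ|/2 = 5.
Net area = 362 − 5 = 357.

357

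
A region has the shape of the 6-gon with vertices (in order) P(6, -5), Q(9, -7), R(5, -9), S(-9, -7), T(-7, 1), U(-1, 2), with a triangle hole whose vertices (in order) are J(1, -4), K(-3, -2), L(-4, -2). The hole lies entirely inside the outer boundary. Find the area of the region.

117.5

Outer boundary:
Cross-terms: 3, -46, -116, -58, -13, -7  ⇒  Σ = -237
Area = |Σ|/2 = 118.5.
Hole:
Cross-terms: -14, -2, 18  ⇒  Σ = 2
Area = |Σ|/2 = 1.
Net area = 118.5 − 1 = 117.5.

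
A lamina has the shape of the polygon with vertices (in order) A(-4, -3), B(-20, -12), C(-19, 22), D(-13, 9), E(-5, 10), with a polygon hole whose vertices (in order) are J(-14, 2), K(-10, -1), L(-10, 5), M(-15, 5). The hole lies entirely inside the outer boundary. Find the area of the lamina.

Outer boundary:
Apply the surveyor's formula: 2A = Σ (x_i·y_{i+1} − x_{i+1}·y_i), indices taken mod 5.
Σ = (-12) + (-668) + (115) + (-85) + (55) = -595
Area = |Σ|/2 = 297.5.
Hole:
Apply the surveyor's formula: 2A = Σ (x_i·y_{i+1} − x_{i+1}·y_i), indices taken mod 4.
J→K: (-14)(-1) − (-10)(2) = 34
K→L: (-10)(5) − (-10)(-1) = -60
L→M: (-10)(5) − (-15)(5) = 25
M→J: (-15)(2) − (-14)(5) = 40
Σ = 39
Area = |Σ|/2 = 19.5.
Net area = 297.5 − 19.5 = 278.

278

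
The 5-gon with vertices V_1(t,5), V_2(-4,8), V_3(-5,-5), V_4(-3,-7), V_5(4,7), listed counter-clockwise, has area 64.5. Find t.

2

The doubled signed area Σ (x_i y_{i+1} − x_{i+1} y_i) is linear in t.
With t=0 it equals 127; the coefficient of t is 1 (from the two edges through V_1).
So 1·t + 127 = 2·64.5 = 129 ⇒ t = 2.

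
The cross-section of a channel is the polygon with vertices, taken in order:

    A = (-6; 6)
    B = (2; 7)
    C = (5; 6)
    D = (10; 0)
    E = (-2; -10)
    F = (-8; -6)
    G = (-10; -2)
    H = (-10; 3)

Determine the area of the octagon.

220.5

Apply the shoelace (surveyor's) formula: 2A = Σ (x_i·y_{i+1} − x_{i+1}·y_i), indices taken mod 8.
Σ = (-54) + (-23) + (-60) + (-100) + (-68) + (-44) + (-50) + (-42) = -441
Area = |Σ|/2 = 220.5.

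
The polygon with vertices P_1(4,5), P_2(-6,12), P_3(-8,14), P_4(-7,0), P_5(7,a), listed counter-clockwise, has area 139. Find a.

Write out the shoelace sum; only the two edges meeting at P_5 involve a:
2·Area = [((-7)·a − 7·0) + (7·5 − 4·a)] + 188
       = -11·a + 223 = 278
⇒ a = -5.

-5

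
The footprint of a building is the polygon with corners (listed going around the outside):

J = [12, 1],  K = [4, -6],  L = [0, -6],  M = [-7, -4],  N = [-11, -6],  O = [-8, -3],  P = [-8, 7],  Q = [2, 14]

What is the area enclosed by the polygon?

265.5

J→K: (12)(-6) − (4)(1) = -76
K→L: (4)(-6) − (0)(-6) = -24
L→M: (0)(-4) − (-7)(-6) = -42
M→N: (-7)(-6) − (-11)(-4) = -2
N→O: (-11)(-3) − (-8)(-6) = -15
O→P: (-8)(7) − (-8)(-3) = -80
P→Q: (-8)(14) − (2)(7) = -126
Q→J: (2)(1) − (12)(14) = -166
Σ = -531
Area = |Σ|/2 = 265.5.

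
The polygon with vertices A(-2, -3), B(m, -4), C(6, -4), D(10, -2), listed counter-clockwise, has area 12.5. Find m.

The doubled signed area Σ (x_i y_{i+1} − x_{i+1} y_i) is linear in m.
With m=0 it equals 26; the coefficient of m is -1 (from the two edges through B).
So -1·m + 26 = 2·12.5 = 25 ⇒ m = 1.

1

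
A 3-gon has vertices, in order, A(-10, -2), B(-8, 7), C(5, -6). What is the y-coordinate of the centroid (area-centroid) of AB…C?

-1/3

Apply the shoelace (surveyor's) formula. First the cross-terms c_i = x_i·y_{i+1} − x_{i+1}·y_i:
  -86, 13, -70  ⇒  2A = -143, A = -71.5.
Then Σ (y_i + y_{i+1})·c_i = 143, so ȳ = 143 / (6·(-71.5)) = -1/3.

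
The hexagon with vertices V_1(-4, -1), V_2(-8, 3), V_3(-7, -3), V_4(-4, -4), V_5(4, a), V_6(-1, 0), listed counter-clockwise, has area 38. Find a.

Write out the shoelace sum; only the two edges meeting at V_5 involve a:
2·Area = [((-4)·a − 4·(-4)) + (4·0 − (-1)·a)] + 42
       = -3·a + 58 = 76
⇒ a = -6.

-6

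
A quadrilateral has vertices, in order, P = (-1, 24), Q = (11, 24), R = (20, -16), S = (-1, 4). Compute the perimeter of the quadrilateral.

|PQ| = √((12)² + (0)²) = √144 = 12
|QR| = √((9)² + (-40)²) = √1681 = 41
|RS| = √((-21)² + (20)²) = √841 = 29
|SP| = √((0)² + (20)²) = √400 = 20
Perimeter = 12 + 41 + 29 + 20 = 102.

102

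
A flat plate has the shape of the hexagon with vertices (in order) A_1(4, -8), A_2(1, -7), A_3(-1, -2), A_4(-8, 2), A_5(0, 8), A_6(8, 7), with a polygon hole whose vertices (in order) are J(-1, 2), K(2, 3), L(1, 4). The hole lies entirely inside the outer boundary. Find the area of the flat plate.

131.5

Outer boundary:
A_1→A_2: (4)(-7) − (1)(-8) = -20
A_2→A_3: (1)(-2) − (-1)(-7) = -9
A_3→A_4: (-1)(2) − (-8)(-2) = -18
A_4→A_5: (-8)(8) − (0)(2) = -64
A_5→A_6: (0)(7) − (8)(8) = -64
A_6→A_1: (8)(-8) − (4)(7) = -92
Σ = -267
Area = |Σ|/2 = 133.5.
Hole:
Σ = (-7) + (5) + (6) = 4
Area = |Σ|/2 = 2.
Net area = 133.5 − 2 = 131.5.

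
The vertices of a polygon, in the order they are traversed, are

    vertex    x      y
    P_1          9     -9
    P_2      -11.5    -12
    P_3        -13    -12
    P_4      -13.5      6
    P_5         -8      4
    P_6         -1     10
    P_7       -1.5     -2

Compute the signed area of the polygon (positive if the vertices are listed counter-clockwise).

-251.5

Apply Gauss's area formula: 2A = Σ (x_i·y_{i+1} − x_{i+1}·y_i), indices taken mod 7.
Σ = (-211.5) + (-18) + (-240) + (-6) + (-76) + (17) + (31.5) = -503
Signed area = Σ/2 = -251.5 (negative ⇒ clockwise traversal).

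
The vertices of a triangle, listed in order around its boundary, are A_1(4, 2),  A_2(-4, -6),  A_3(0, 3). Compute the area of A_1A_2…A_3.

Σ = (-16) + (-12) + (-12) = -40
Area = |Σ|/2 = 20.

20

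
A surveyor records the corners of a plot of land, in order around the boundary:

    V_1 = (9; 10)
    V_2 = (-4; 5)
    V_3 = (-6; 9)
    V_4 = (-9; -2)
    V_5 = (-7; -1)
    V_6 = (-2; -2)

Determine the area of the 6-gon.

88.5

Apply the surveyor's formula: 2A = Σ (x_i·y_{i+1} − x_{i+1}·y_i), indices taken mod 6.
Σ = (85) + (-6) + (93) + (-5) + (12) + (-2) = 177
Area = |Σ|/2 = 88.5.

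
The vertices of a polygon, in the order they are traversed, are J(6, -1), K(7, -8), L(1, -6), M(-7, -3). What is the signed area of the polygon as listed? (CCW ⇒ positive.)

Cross-terms: -41, -34, -45, 25  ⇒  Σ = -95
Signed area = Σ/2 = -47.5 (negative ⇒ clockwise traversal).

-47.5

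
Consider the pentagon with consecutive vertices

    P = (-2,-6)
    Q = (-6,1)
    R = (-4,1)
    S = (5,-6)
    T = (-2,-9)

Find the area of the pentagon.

Apply the surveyor's formula: 2A = Σ (x_i·y_{i+1} − x_{i+1}·y_i), indices taken mod 5.
P→Q: (-2)(1) − (-6)(-6) = -38
Q→R: (-6)(1) − (-4)(1) = -2
R→S: (-4)(-6) − (5)(1) = 19
S→T: (5)(-9) − (-2)(-6) = -57
T→P: (-2)(-6) − (-2)(-9) = -6
Σ = -84
Area = |Σ|/2 = 42.

42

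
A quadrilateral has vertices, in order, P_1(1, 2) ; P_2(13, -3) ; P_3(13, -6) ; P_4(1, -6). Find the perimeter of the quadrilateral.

36

|P_1P_2| = √((12)² + (-5)²) = √169 = 13
|P_2P_3| = √((0)² + (-3)²) = √9 = 3
|P_3P_4| = √((-12)² + (0)²) = √144 = 12
|P_4P_1| = √((0)² + (8)²) = √64 = 8
Perimeter = 13 + 3 + 12 + 8 = 36.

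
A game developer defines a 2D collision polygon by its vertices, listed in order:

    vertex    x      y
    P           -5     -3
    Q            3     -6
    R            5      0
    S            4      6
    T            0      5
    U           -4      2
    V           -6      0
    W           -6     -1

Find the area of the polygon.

Apply the shoelace (surveyor's) formula: 2A = Σ (x_i·y_{i+1} − x_{i+1}·y_i), indices taken mod 8.
Cross-terms: 39, 30, 30, 20, 20, 12, 6, 13  ⇒  Σ = 170
Area = |Σ|/2 = 85.

85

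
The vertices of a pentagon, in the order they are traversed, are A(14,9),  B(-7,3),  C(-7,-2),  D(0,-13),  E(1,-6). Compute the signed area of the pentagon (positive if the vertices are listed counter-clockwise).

168.5

A→B: (14)(3) − (-7)(9) = 105
B→C: (-7)(-2) − (-7)(3) = 35
C→D: (-7)(-13) − (0)(-2) = 91
D→E: (0)(-6) − (1)(-13) = 13
E→A: (1)(9) − (14)(-6) = 93
Σ = 337
Signed area = Σ/2 = 168.5 (positive ⇒ counter-clockwise traversal).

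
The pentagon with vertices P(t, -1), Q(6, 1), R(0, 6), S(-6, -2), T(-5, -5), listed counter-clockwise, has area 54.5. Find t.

Write out the shoelace sum; only the two edges meeting at P involve t:
2·Area = [((-5)·(-1) − t·(-5)) + (t·1 − 6·(-1))] + 92
       = 6·t + 103 = 109
⇒ t = 1.

1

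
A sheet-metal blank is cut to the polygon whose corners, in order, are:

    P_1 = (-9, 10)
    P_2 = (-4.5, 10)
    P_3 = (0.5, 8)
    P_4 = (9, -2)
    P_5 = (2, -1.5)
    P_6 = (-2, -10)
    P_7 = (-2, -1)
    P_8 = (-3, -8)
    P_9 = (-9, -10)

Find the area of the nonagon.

209.25

Apply the surveyor's formula: 2A = Σ (x_i·y_{i+1} − x_{i+1}·y_i), indices taken mod 9.
Cross-terms: -45, -41, -73, -9.5, -23, -18, 13, -42, -180  ⇒  Σ = -418.5
Area = |Σ|/2 = 209.25.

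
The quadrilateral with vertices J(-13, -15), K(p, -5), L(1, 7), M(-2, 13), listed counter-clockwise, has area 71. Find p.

Write out the shoelace sum; only the two edges meeting at K involve p:
2·Area = [((-13)·(-5) − p·(-15)) + (p·7 − 1·(-5))] + 226
       = 22·p + 296 = 142
⇒ p = -7.

-7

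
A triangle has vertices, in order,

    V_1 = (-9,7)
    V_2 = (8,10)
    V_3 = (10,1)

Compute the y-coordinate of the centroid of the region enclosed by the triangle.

6

Apply the shoelace formula. First the cross-terms c_i = x_i·y_{i+1} − x_{i+1}·y_i:
  -146, -92, 79  ⇒  2A = -159, A = -79.5.
Then Σ (y_i + y_{i+1})·c_i = -2862, so ȳ = -2862 / (6·(-79.5)) = 6.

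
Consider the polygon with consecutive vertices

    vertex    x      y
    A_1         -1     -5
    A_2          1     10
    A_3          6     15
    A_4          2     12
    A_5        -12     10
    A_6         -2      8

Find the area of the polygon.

Apply the surveyor's formula: 2A = Σ (x_i·y_{i+1} − x_{i+1}·y_i), indices taken mod 6.
Σ = (-5) + (-45) + (42) + (164) + (-76) + (18) = 98
Area = |Σ|/2 = 49.

49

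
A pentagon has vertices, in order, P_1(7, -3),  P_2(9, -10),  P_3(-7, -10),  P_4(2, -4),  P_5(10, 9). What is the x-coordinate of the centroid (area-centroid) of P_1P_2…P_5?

Apply the shoelace (surveyor's) formula. First the cross-terms c_i = x_i·y_{i+1} − x_{i+1}·y_i:
  -43, -160, 48, 58, -93  ⇒  2A = -190, A = -95.
Then Σ (x_i + x_{i+1})·c_i = -2133, so x̄ = -2133 / (6·(-95)) = 711/190.

711/190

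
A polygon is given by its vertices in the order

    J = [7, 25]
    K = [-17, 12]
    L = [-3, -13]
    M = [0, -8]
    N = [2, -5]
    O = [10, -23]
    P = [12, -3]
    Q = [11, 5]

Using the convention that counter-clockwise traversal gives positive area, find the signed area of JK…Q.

694.5

Σ = (509) + (257) + (24) + (16) + (4) + (246) + (93) + (240) = 1389
Signed area = Σ/2 = 694.5 (positive ⇒ counter-clockwise traversal).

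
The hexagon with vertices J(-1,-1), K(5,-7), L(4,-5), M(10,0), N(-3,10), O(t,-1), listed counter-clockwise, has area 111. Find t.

-5

Write out the shoelace sum; only the two edges meeting at O involve t:
2·Area = [((-3)·(-1) − t·10) + (t·(-1) − (-1)·(-1))] + 165
       = -11·t + 167 = 222
⇒ t = -5.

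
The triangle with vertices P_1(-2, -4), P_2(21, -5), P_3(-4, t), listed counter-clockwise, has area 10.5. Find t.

-3

Write out the shoelace sum; only the two edges meeting at P_3 involve t:
2·Area = [(21·t − (-4)·(-5)) + ((-4)·(-4) − (-2)·t)] + 94
       = 23·t + 90 = 21
⇒ t = -3.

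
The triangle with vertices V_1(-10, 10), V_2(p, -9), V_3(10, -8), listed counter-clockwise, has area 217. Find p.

The doubled signed area Σ (x_i y_{i+1} − x_{i+1} y_i) is linear in p.
With p=0 it equals 200; the coefficient of p is -18 (from the two edges through V_2).
So -18·p + 200 = 2·217 = 434 ⇒ p = -13.

-13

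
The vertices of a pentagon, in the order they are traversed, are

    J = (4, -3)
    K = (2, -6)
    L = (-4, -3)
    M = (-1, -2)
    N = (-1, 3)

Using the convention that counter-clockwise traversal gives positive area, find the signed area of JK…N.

Apply Gauss's area formula: 2A = Σ (x_i·y_{i+1} − x_{i+1}·y_i), indices taken mod 5.
Σ = (-18) + (-30) + (5) + (-5) + (-9) = -57
Signed area = Σ/2 = -28.5 (negative ⇒ clockwise traversal).

-28.5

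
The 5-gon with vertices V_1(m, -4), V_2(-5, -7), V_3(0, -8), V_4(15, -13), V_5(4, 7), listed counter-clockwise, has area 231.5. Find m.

-13

The doubled signed area Σ (x_i y_{i+1} − x_{i+1} y_i) is linear in m.
With m=0 it equals 281; the coefficient of m is -14 (from the two edges through V_1).
So -14·m + 281 = 2·231.5 = 463 ⇒ m = -13.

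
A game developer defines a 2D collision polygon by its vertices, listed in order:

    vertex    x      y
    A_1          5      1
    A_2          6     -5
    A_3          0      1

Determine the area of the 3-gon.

Apply the shoelace formula: 2A = Σ (x_i·y_{i+1} − x_{i+1}·y_i), indices taken mod 3.
Cross-terms: -31, 6, -5  ⇒  Σ = -30
Area = |Σ|/2 = 15.

15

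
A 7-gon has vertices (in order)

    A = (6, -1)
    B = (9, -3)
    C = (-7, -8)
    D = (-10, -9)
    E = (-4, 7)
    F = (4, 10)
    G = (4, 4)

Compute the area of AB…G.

Apply the surveyor's formula: 2A = Σ (x_i·y_{i+1} − x_{i+1}·y_i), indices taken mod 7.
Σ = (-9) + (-93) + (-17) + (-106) + (-68) + (-24) + (-28) = -345
Area = |Σ|/2 = 172.5.

172.5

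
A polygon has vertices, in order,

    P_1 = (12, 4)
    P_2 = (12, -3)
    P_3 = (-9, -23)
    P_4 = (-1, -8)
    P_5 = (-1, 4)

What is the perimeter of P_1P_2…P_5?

|P_1P_2| = √((0)² + (-7)²) = √49 = 7
|P_2P_3| = √((-21)² + (-20)²) = √841 = 29
|P_3P_4| = √((8)² + (15)²) = √289 = 17
|P_4P_5| = √((0)² + (12)²) = √144 = 12
|P_5P_1| = √((13)² + (0)²) = √169 = 13
Perimeter = 7 + 29 + 17 + 12 + 13 = 78.

78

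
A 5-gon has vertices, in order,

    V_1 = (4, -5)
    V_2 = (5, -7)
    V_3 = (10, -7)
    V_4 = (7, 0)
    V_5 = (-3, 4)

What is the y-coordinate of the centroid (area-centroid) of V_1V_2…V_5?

Apply the shoelace formula. First the cross-terms c_i = x_i·y_{i+1} − x_{i+1}·y_i:
  -3, 35, 49, 28, -1  ⇒  2A = 108, A = 54.
Then Σ (y_i + y_{i+1})·c_i = -684, so ȳ = -684 / (6·54) = -19/9.

-19/9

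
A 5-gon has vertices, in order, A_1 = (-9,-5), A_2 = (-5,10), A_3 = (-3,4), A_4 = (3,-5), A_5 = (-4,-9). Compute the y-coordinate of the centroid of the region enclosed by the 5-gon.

Apply the surveyor's formula. First the cross-terms c_i = x_i·y_{i+1} − x_{i+1}·y_i:
  -115, 10, 3, -47, -61  ⇒  2A = -210, A = -105.
Then Σ (y_i + y_{i+1})·c_i = 1074, so ȳ = 1074 / (6·(-105)) = -179/105.

-179/105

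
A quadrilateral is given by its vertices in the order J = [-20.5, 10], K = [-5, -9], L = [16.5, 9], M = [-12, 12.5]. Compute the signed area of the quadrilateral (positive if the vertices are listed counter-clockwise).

394.25

Apply Gauss's area formula: 2A = Σ (x_i·y_{i+1} − x_{i+1}·y_i), indices taken mod 4.
Σ = (234.5) + (103.5) + (314.25) + (136.25) = 788.5
Signed area = Σ/2 = 394.25 (positive ⇒ counter-clockwise traversal).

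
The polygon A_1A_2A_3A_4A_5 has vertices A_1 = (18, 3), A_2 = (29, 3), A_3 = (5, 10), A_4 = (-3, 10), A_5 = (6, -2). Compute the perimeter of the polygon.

72

|A_1A_2| = √((11)² + (0)²) = √121 = 11
|A_2A_3| = √((-24)² + (7)²) = √625 = 25
|A_3A_4| = √((-8)² + (0)²) = √64 = 8
|A_4A_5| = √((9)² + (-12)²) = √225 = 15
|A_5A_1| = √((12)² + (5)²) = √169 = 13
Perimeter = 11 + 25 + 8 + 15 + 13 = 72.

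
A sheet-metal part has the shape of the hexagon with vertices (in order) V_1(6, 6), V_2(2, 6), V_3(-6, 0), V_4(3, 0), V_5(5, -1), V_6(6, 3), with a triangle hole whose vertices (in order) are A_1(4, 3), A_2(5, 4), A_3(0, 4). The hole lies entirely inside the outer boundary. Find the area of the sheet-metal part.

Outer boundary:
Apply the shoelace formula: 2A = Σ (x_i·y_{i+1} − x_{i+1}·y_i), indices taken mod 6.
Σ = (24) + (36) + (0) + (-3) + (21) + (18) = 96
Area = |Σ|/2 = 48.
Hole:
Apply the shoelace formula: 2A = Σ (x_i·y_{i+1} − x_{i+1}·y_i), indices taken mod 3.
Cross-terms: 1, 20, -16  ⇒  Σ = 5
Area = |Σ|/2 = 2.5.
Net area = 48 − 2.5 = 45.5.

45.5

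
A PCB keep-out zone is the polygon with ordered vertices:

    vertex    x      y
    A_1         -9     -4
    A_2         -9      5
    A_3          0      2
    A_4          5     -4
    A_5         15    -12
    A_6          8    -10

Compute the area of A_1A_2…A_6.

Apply the shoelace formula: 2A = Σ (x_i·y_{i+1} − x_{i+1}·y_i), indices taken mod 6.
Σ = (-81) + (-18) + (-10) + (0) + (-54) + (-122) = -285
Area = |Σ|/2 = 142.5.

142.5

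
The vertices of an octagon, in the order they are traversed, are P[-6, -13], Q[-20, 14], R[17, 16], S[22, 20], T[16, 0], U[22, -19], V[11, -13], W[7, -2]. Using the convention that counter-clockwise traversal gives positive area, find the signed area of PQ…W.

-824.5

Σ = (-344) + (-558) + (-12) + (-320) + (-304) + (-77) + (69) + (-103) = -1649
Signed area = Σ/2 = -824.5 (negative ⇒ clockwise traversal).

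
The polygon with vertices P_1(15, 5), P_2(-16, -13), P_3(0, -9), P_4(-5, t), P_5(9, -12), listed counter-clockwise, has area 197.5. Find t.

-14

The doubled signed area Σ (x_i y_{i+1} − x_{i+1} y_i) is linear in t.
With t=0 it equals 269; the coefficient of t is -9 (from the two edges through P_4).
So -9·t + 269 = 2·197.5 = 395 ⇒ t = -14.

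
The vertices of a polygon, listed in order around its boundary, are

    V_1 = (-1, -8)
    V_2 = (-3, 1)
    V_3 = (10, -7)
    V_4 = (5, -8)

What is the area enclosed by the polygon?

Apply the shoelace formula: 2A = Σ (x_i·y_{i+1} − x_{i+1}·y_i), indices taken mod 4.
Cross-terms: -25, 11, -45, -48  ⇒  Σ = -107
Area = |Σ|/2 = 53.5.

53.5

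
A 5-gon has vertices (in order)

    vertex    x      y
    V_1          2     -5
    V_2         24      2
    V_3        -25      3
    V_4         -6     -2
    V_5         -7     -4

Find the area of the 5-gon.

Apply Gauss's area formula: 2A = Σ (x_i·y_{i+1} − x_{i+1}·y_i), indices taken mod 5.
Σ = (124) + (122) + (68) + (10) + (43) = 367
Area = |Σ|/2 = 183.5.

183.5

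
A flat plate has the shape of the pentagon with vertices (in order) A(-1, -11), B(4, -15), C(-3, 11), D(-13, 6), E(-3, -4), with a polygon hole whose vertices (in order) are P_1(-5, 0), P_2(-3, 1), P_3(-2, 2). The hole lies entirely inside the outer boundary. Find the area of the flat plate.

140.5

Outer boundary:
Apply Gauss's area formula: 2A = Σ (x_i·y_{i+1} − x_{i+1}·y_i), indices taken mod 5.
Σ = (59) + (-1) + (125) + (70) + (29) = 282
Area = |Σ|/2 = 141.
Hole:
Apply the shoelace (surveyor's) formula: 2A = Σ (x_i·y_{i+1} − x_{i+1}·y_i), indices taken mod 3.
P_1→P_2: (-5)(1) − (-3)(0) = -5
P_2→P_3: (-3)(2) − (-2)(1) = -4
P_3→P_1: (-2)(0) − (-5)(2) = 10
Σ = 1
Area = |Σ|/2 = 0.5.
Net area = 141 − 0.5 = 140.5.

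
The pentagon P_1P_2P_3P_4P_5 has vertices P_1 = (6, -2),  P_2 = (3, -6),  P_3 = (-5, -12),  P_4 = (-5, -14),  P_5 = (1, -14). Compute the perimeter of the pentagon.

36

|P_1P_2| = √((-3)² + (-4)²) = √25 = 5
|P_2P_3| = √((-8)² + (-6)²) = √100 = 10
|P_3P_4| = √((0)² + (-2)²) = √4 = 2
|P_4P_5| = √((6)² + (0)²) = √36 = 6
|P_5P_1| = √((5)² + (12)²) = √169 = 13
Perimeter = 5 + 10 + 2 + 6 + 13 = 36.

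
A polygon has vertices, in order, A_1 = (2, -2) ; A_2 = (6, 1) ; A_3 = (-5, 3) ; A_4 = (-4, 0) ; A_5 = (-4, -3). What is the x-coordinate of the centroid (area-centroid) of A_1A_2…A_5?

-97/225

Apply Gauss's area formula. First the cross-terms c_i = x_i·y_{i+1} − x_{i+1}·y_i:
  14, 23, 12, 12, 14  ⇒  2A = 75, A = 37.5.
Then Σ (x_i + x_{i+1})·c_i = -97, so x̄ = -97 / (6·37.5) = -97/225.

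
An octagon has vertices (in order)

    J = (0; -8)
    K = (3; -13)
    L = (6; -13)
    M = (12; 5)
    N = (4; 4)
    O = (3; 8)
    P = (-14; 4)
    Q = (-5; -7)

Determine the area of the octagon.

Apply Gauss's area formula: 2A = Σ (x_i·y_{i+1} − x_{i+1}·y_i), indices taken mod 8.
J→K: (0)(-13) − (3)(-8) = 24
K→L: (3)(-13) − (6)(-13) = 39
L→M: (6)(5) − (12)(-13) = 186
M→N: (12)(4) − (4)(5) = 28
N→O: (4)(8) − (3)(4) = 20
O→P: (3)(4) − (-14)(8) = 124
P→Q: (-14)(-7) − (-5)(4) = 118
Q→J: (-5)(-8) − (0)(-7) = 40
Σ = 579
Area = |Σ|/2 = 289.5.

289.5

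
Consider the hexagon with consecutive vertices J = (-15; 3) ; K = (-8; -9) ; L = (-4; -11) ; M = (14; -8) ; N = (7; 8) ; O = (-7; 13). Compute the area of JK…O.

Apply the shoelace formula: 2A = Σ (x_i·y_{i+1} − x_{i+1}·y_i), indices taken mod 6.
J→K: (-15)(-9) − (-8)(3) = 159
K→L: (-8)(-11) − (-4)(-9) = 52
L→M: (-4)(-8) − (14)(-11) = 186
M→N: (14)(8) − (7)(-8) = 168
N→O: (7)(13) − (-7)(8) = 147
O→J: (-7)(3) − (-15)(13) = 174
Σ = 886
Area = |Σ|/2 = 443.

443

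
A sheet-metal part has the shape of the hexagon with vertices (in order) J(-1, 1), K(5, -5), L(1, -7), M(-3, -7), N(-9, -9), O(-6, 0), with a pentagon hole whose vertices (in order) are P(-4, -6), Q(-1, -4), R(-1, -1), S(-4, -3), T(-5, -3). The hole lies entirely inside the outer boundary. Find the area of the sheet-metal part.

66.5

Outer boundary:
Apply Gauss's area formula: 2A = Σ (x_i·y_{i+1} − x_{i+1}·y_i), indices taken mod 6.
Σ = (0) + (-30) + (-28) + (-36) + (-54) + (-6) = -154
Area = |Σ|/2 = 77.
Hole:
Σ = (10) + (-3) + (-1) + (-3) + (18) = 21
Area = |Σ|/2 = 10.5.
Net area = 77 − 10.5 = 66.5.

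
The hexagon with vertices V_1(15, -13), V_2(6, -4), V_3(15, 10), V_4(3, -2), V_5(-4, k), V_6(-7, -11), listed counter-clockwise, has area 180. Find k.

Write out the shoelace sum; only the two edges meeting at V_5 involve k:
2·Area = [(3·k − (-4)·(-2)) + ((-4)·(-11) − (-7)·k)] + 334
       = 10·k + 370 = 360
⇒ k = -1.

-1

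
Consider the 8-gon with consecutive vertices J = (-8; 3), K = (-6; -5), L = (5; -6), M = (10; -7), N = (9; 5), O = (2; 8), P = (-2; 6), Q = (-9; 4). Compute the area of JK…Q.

J→K: (-8)(-5) − (-6)(3) = 58
K→L: (-6)(-6) − (5)(-5) = 61
L→M: (5)(-7) − (10)(-6) = 25
M→N: (10)(5) − (9)(-7) = 113
N→O: (9)(8) − (2)(5) = 62
O→P: (2)(6) − (-2)(8) = 28
P→Q: (-2)(4) − (-9)(6) = 46
Q→J: (-9)(3) − (-8)(4) = 5
Σ = 398
Area = |Σ|/2 = 199.

199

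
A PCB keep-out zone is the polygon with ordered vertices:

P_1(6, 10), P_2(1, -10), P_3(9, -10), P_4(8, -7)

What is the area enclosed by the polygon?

74.5

Apply the shoelace formula: 2A = Σ (x_i·y_{i+1} − x_{i+1}·y_i), indices taken mod 4.
Cross-terms: -70, 80, 17, 122  ⇒  Σ = 149
Area = |Σ|/2 = 74.5.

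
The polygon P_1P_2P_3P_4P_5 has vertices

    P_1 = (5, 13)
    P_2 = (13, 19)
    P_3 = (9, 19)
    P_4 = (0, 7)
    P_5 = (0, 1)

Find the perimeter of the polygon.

48

|P_1P_2| = √((8)² + (6)²) = √100 = 10
|P_2P_3| = √((-4)² + (0)²) = √16 = 4
|P_3P_4| = √((-9)² + (-12)²) = √225 = 15
|P_4P_5| = √((0)² + (-6)²) = √36 = 6
|P_5P_1| = √((5)² + (12)²) = √169 = 13
Perimeter = 10 + 4 + 15 + 6 + 13 = 48.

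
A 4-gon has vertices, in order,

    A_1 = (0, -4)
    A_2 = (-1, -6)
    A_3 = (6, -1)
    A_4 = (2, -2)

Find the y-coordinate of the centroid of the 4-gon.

Apply the shoelace (surveyor's) formula. First the cross-terms c_i = x_i·y_{i+1} − x_{i+1}·y_i:
  -4, 37, -10, -8  ⇒  2A = 15, A = 7.5.
Then Σ (y_i + y_{i+1})·c_i = -141, so ȳ = -141 / (6·7.5) = -47/15.

-47/15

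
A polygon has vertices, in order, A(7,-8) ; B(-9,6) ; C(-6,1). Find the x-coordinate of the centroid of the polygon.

-8/3

Apply Gauss's area formula. First the cross-terms c_i = x_i·y_{i+1} − x_{i+1}·y_i:
  -30, 27, 41  ⇒  2A = 38, A = 19.
Then Σ (x_i + x_{i+1})·c_i = -304, so x̄ = -304 / (6·19) = -8/3.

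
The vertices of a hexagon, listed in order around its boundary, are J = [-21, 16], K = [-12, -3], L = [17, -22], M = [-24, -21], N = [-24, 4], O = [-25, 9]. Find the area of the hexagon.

Apply Gauss's area formula: 2A = Σ (x_i·y_{i+1} − x_{i+1}·y_i), indices taken mod 6.
Σ = (255) + (315) + (-885) + (-600) + (-116) + (-211) = -1242
Area = |Σ|/2 = 621.

621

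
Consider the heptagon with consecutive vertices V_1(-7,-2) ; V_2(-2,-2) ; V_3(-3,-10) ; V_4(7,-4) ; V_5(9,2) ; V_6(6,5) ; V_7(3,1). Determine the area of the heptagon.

Cross-terms: 10, 14, 82, 50, 33, -9, 1  ⇒  Σ = 181
Area = |Σ|/2 = 90.5.

90.5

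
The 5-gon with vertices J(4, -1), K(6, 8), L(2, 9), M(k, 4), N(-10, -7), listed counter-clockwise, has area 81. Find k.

0

The doubled signed area Σ (x_i y_{i+1} − x_{i+1} y_i) is linear in k.
With k=0 it equals 162; the coefficient of k is -16 (from the two edges through M).
So -16·k + 162 = 2·81 = 162 ⇒ k = 0.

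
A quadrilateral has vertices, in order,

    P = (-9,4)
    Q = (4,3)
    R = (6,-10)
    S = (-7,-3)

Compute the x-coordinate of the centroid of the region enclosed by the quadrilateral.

-201/244

Apply the shoelace (surveyor's) formula. First the cross-terms c_i = x_i·y_{i+1} − x_{i+1}·y_i:
  -43, -58, -88, -55  ⇒  2A = -244, A = -122.
Then Σ (x_i + x_{i+1})·c_i = 603, so x̄ = 603 / (6·(-122)) = -201/244.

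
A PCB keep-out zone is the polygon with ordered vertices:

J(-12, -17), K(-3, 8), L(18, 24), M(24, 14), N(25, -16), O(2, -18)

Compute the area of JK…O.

1044.5

Apply Gauss's area formula: 2A = Σ (x_i·y_{i+1} − x_{i+1}·y_i), indices taken mod 6.
Σ = (-147) + (-216) + (-324) + (-734) + (-418) + (-250) = -2089
Area = |Σ|/2 = 1044.5.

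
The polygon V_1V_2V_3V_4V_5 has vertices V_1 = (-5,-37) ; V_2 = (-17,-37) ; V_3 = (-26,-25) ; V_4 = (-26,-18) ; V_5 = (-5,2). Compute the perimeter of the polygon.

|V_1V_2| = √((-12)² + (0)²) = √144 = 12
|V_2V_3| = √((-9)² + (12)²) = √225 = 15
|V_3V_4| = √((0)² + (7)²) = √49 = 7
|V_4V_5| = √((21)² + (20)²) = √841 = 29
|V_5V_1| = √((0)² + (-39)²) = √1521 = 39
Perimeter = 12 + 15 + 7 + 29 + 39 = 102.

102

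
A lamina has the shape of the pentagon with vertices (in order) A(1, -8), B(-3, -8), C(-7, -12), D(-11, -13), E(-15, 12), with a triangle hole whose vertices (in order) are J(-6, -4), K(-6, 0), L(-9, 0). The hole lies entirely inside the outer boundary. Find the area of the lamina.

Outer boundary:
Cross-terms: -32, -20, -41, -327, 108  ⇒  Σ = -312
Area = |Σ|/2 = 156.
Hole:
Cross-terms: -24, 0, 36  ⇒  Σ = 12
Area = |Σ|/2 = 6.
Net area = 156 − 6 = 150.

150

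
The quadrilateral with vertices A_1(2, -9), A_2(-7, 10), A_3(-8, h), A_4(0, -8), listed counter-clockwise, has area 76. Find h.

-5

Write out the shoelace sum; only the two edges meeting at A_3 involve h:
2·Area = [((-7)·h − (-8)·10) + ((-8)·(-8) − 0·h)] + -27
       = -7·h + 117 = 152
⇒ h = -5.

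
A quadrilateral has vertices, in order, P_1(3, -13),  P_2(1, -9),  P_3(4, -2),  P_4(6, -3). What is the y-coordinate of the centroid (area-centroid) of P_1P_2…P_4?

-346/49

Apply the shoelace formula. First the cross-terms c_i = x_i·y_{i+1} − x_{i+1}·y_i:
  -14, 34, 0, -69  ⇒  2A = -49, A = -24.5.
Then Σ (y_i + y_{i+1})·c_i = 1038, so ȳ = 1038 / (6·(-24.5)) = -346/49.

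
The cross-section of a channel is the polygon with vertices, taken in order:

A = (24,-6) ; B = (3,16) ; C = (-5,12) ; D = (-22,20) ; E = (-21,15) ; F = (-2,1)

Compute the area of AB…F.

Apply Gauss's area formula: 2A = Σ (x_i·y_{i+1} − x_{i+1}·y_i), indices taken mod 6.
Σ = (402) + (116) + (164) + (90) + (9) + (-12) = 769
Area = |Σ|/2 = 384.5.

384.5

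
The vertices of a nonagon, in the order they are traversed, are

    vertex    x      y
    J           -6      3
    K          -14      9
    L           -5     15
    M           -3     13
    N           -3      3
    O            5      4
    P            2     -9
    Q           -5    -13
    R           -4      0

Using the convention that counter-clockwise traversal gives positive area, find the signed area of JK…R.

-191

Apply Gauss's area formula: 2A = Σ (x_i·y_{i+1} − x_{i+1}·y_i), indices taken mod 9.
J→K: (-6)(9) − (-14)(3) = -12
K→L: (-14)(15) − (-5)(9) = -165
L→M: (-5)(13) − (-3)(15) = -20
M→N: (-3)(3) − (-3)(13) = 30
N→O: (-3)(4) − (5)(3) = -27
O→P: (5)(-9) − (2)(4) = -53
P→Q: (2)(-13) − (-5)(-9) = -71
Q→R: (-5)(0) − (-4)(-13) = -52
R→J: (-4)(3) − (-6)(0) = -12
Σ = -382
Signed area = Σ/2 = -191 (negative ⇒ clockwise traversal).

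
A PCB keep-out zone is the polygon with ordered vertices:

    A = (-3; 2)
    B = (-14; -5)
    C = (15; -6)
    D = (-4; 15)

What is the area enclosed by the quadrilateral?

220

Apply Gauss's area formula: 2A = Σ (x_i·y_{i+1} − x_{i+1}·y_i), indices taken mod 4.
Cross-terms: 43, 159, 201, 37  ⇒  Σ = 440
Area = |Σ|/2 = 220.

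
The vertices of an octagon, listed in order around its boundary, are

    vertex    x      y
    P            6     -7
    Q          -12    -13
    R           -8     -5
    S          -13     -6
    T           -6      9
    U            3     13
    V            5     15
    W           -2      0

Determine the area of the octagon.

Apply the shoelace (surveyor's) formula: 2A = Σ (x_i·y_{i+1} − x_{i+1}·y_i), indices taken mod 8.
Cross-terms: -162, -44, -17, -153, -105, -20, 30, 14  ⇒  Σ = -457
Area = |Σ|/2 = 228.5.

228.5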